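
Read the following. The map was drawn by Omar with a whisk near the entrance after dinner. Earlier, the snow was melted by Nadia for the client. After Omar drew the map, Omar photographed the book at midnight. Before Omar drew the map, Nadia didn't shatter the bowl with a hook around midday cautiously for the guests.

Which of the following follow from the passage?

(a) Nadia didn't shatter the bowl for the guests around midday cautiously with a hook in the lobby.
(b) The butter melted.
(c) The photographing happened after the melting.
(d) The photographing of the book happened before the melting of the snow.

(a) Entailed — under negation, adding a further restriction is entailed: if no such shattering event occurred, none occurred in the lobby either.
(b) Not entailed — the snow is what melted, not the butter.
(c) Entailed — the narrative places the melting before the photographing.
(d) Not entailed — the narrative places the melting before the photographing, not after.

(a), (c)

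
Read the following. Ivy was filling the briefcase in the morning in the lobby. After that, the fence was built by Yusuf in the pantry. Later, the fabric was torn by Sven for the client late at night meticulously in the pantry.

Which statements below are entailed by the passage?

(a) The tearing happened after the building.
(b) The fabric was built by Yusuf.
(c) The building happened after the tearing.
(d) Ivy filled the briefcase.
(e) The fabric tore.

(a), (e)

(a) Entailed — the narrative places the building before the tearing.
(b) Not entailed — Yusuf built the fence, not the fabric; the fabric belongs to the tearing event.
(c) Not entailed — the narrative places the building before the tearing, not after.
(d) Not entailed — 'was filling' is progressive on an accomplishment; it does not entail the completed 'filled'.
(e) Entailed — 'Sven tore the fabric' is causative; it entails the inchoative 'the fabric tore'.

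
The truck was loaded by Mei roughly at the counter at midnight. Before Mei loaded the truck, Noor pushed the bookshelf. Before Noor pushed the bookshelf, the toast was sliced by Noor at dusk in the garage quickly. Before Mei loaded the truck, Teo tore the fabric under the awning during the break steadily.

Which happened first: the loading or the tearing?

the tearing

The connectives place the tearing before the loading.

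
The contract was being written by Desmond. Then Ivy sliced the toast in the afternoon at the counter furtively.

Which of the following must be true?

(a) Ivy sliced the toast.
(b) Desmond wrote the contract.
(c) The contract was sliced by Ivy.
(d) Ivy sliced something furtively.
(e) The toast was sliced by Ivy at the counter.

(a), (d), (e)

(a) Entailed — this follows by dropping conjuncts from the slicing event's description.
(b) Not entailed — 'was writing' is progressive on an accomplishment; it does not entail the completed 'wrote'.
(c) Not entailed — Ivy sliced the toast, not the contract; the contract belongs to the writing event.
(d) Entailed — every conjunct here is already in the original slicing event.
(e) Entailed — this follows by dropping conjuncts from the slicing event's description.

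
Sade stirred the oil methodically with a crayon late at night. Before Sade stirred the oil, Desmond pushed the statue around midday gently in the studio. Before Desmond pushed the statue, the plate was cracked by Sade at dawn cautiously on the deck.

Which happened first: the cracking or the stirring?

The connectives place the cracking before the stirring.

the cracking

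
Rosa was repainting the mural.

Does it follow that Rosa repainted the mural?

'was repainting' is progressive; for an accomplishment like 'repaint the mural', it doesn't entail completion.

no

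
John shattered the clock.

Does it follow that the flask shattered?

Nothing is said about any flask; only the clock is affected.

no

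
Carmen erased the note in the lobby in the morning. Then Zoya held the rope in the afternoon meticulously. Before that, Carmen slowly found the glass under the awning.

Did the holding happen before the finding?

The narrative orders the finding before the holding.

no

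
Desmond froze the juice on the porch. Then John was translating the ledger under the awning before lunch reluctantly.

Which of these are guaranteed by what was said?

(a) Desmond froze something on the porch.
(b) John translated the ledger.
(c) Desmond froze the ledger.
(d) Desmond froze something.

(a), (d)

(a) Entailed — generalizing the patient leaves a sub-description the original still satisfies.
(b) Not entailed — 'was translating' is progressive on an accomplishment; it does not entail the completed 'translated'.
(c) Not entailed — Desmond froze the juice, not the ledger; the ledger belongs to the translating event.
(d) Entailed — this follows by dropping conjuncts from the freezing event's description.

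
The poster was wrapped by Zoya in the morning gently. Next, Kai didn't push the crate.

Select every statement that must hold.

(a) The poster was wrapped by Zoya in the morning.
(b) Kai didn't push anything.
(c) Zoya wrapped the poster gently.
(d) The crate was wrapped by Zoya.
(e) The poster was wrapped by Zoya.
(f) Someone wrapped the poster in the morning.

(a) Entailed — dropping 'gently' leaves a sub-description the original still satisfies.
(b) Not entailed — the original only denies this specific event; Kai may have pushed something else.
(c) Entailed — this follows by dropping conjuncts from the wrapping event's description.
(d) Not entailed — Zoya wrapped the poster, not the crate; the crate belongs to the pushing event.
(e) Entailed — every conjunct here is already in the original wrapping event.
(f) Entailed — every conjunct here is already in the original wrapping event.

(a), (c), (e), (f)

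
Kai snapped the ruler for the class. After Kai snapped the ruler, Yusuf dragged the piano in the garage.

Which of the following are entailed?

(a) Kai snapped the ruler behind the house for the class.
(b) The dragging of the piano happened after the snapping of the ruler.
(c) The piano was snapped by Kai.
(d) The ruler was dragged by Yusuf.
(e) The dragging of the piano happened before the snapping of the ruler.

(b)

(a) Not entailed — 'behind the house' adds information not in the original event.
(b) Entailed — the narrative places the snapping before the dragging.
(c) Not entailed — Kai snapped the ruler, not the piano; the piano belongs to the dragging event.
(d) Not entailed — Yusuf dragged the piano, not the ruler; the ruler belongs to the snapping event.
(e) Not entailed — the narrative places the snapping before the dragging, not after.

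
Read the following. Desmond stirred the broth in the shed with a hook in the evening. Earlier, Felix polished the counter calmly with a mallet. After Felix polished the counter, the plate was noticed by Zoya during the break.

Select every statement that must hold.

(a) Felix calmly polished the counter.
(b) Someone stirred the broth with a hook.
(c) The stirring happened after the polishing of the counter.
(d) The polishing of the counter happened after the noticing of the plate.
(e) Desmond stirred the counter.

(a), (b), (c)

(a) Entailed — every conjunct here is already in the original polishing event.
(b) Entailed — every conjunct here is already in the original stirring event.
(c) Entailed — the narrative places the polishing before the stirring.
(d) Not entailed — the narrative places the polishing before the noticing, not after.
(e) Not entailed — Desmond stirred the broth, not the counter; the counter belongs to the polishing event.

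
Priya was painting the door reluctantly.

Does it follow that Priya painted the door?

'was painting' is progressive; for an accomplishment like 'paint the door', it doesn't entail completion.

no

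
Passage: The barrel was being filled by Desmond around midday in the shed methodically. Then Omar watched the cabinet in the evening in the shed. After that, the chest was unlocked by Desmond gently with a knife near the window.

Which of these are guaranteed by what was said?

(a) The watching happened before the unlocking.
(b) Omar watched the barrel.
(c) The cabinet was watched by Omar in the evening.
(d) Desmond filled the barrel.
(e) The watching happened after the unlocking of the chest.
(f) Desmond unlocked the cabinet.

(a), (c)

(a) Entailed — the narrative places the watching before the unlocking.
(b) Not entailed — Omar watched the cabinet, not the barrel; the barrel belongs to the filling event.
(c) Entailed — this follows by dropping conjuncts from the watching event's description.
(d) Not entailed — 'was filling' is progressive on an accomplishment; it does not entail the completed 'filled'.
(e) Not entailed — the narrative places the watching before the unlocking, not after.
(f) Not entailed — Desmond unlocked the chest, not the cabinet; the cabinet belongs to the watching event.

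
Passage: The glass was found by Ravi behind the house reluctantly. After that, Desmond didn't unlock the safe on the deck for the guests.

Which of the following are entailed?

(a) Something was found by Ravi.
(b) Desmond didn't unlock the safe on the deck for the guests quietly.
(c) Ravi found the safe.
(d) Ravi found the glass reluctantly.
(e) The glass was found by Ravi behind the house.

(a) Entailed — every conjunct here is already in the original finding event.
(b) Entailed — under negation, adding a further restriction is entailed: if no such unlocking event occurred, none occurred quietly either.
(c) Not entailed — Ravi found the glass, not the safe; the safe belongs to the unlocking event.
(d) Entailed — dropping 'behind the house' leaves a sub-description the original still satisfies.
(e) Entailed — every conjunct here is already in the original finding event.

(a), (b), (d), (e)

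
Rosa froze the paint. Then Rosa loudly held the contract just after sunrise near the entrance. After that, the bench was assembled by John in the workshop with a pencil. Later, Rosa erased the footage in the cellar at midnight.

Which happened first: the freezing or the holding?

the freezing

The connectives place the freezing before the holding.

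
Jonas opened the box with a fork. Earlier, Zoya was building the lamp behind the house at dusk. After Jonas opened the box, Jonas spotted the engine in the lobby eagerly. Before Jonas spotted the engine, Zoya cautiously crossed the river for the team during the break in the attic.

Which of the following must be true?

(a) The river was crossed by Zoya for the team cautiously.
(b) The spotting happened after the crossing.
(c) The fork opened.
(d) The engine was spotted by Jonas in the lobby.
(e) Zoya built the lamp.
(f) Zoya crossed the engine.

(a) Entailed — every conjunct here is already in the original crossing event.
(b) Entailed — the narrative places the crossing before the spotting.
(c) Not entailed — the box is what opened, not the fork.
(d) Entailed — every conjunct here is already in the original spotting event.
(e) Not entailed — 'was building' is progressive on an accomplishment; it does not entail the completed 'built'.
(f) Not entailed — Zoya crossed the river, not the engine; the engine belongs to the spotting event.

(a), (b), (d)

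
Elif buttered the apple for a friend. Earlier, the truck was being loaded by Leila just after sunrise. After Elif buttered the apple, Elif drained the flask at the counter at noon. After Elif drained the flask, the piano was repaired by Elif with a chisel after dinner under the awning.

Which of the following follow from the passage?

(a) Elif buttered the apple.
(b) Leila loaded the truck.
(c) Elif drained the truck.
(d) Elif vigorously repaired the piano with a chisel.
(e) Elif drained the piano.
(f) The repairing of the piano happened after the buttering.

(a) Entailed — every conjunct here is already in the original buttering event.
(b) Not entailed — 'was loading' is progressive on an accomplishment; it does not entail the completed 'loaded'.
(c) Not entailed — Elif drained the flask, not the truck; the truck belongs to the loading event.
(d) Not entailed — 'vigorously' adds information not in the original event.
(e) Not entailed — Elif drained the flask, not the piano; the piano belongs to the repairing event.
(f) Entailed — the narrative places the buttering before the repairing.

(a), (f)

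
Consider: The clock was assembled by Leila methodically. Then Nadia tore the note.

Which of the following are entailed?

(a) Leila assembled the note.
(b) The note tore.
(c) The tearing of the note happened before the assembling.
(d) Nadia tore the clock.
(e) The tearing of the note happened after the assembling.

(a) Not entailed — Leila assembled the clock, not the note; the note belongs to the tearing event.
(b) Entailed — 'Nadia tore the note' is causative; it entails the inchoative 'the note tore'.
(c) Not entailed — the narrative places the assembling before the tearing, not after.
(d) Not entailed — Nadia tore the note, not the clock; the clock belongs to the assembling event.
(e) Entailed — the narrative places the assembling before the tearing.

(b), (e)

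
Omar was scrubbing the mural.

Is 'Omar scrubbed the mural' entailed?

'scrub' is atelic; if Omar was scrubbing the mural, then Omar scrubbed the mural (for some time).

yes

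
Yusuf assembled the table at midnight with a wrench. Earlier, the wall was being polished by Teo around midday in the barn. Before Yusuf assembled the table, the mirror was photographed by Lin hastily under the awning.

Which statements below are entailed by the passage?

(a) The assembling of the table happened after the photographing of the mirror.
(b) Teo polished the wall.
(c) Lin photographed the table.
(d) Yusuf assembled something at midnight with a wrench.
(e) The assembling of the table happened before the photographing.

(a), (b), (d)

(a) Entailed — the narrative places the photographing before the assembling.
(b) Entailed — 'polish' is an activity; 'was polishing' entails that some polishing happened, so 'polished' holds.
(c) Not entailed — Lin photographed the mirror, not the table; the table belongs to the assembling event.
(d) Entailed — this follows by dropping conjuncts from the assembling event's description.
(e) Not entailed — the narrative places the photographing before the assembling, not after.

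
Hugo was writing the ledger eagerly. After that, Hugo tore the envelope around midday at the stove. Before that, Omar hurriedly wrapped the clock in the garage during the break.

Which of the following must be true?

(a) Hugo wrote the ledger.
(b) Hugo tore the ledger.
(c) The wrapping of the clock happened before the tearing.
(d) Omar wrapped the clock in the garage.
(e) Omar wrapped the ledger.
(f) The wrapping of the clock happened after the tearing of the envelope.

(a) Not entailed — 'was writing' is progressive on an accomplishment; it does not entail the completed 'wrote'.
(b) Not entailed — Hugo tore the envelope, not the ledger; the ledger belongs to the writing event.
(c) Entailed — the narrative places the wrapping before the tearing.
(d) Entailed — every conjunct here is already in the original wrapping event.
(e) Not entailed — Omar wrapped the clock, not the ledger; the ledger belongs to the writing event.
(f) Not entailed — the narrative places the wrapping before the tearing, not after.

(c), (d)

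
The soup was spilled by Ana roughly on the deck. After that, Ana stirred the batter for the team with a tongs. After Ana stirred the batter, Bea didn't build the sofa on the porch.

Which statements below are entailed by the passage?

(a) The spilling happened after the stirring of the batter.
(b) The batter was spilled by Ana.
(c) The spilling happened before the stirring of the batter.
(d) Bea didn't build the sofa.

(c)

(a) Not entailed — the narrative places the spilling before the stirring, not after.
(b) Not entailed — Ana spilled the soup, not the batter; the batter belongs to the stirring event.
(c) Entailed — the narrative places the spilling before the stirring.
(d) Not entailed — dropping 'on the porch' under negation is not valid — the original leaves open that Bea built the sofa some other way.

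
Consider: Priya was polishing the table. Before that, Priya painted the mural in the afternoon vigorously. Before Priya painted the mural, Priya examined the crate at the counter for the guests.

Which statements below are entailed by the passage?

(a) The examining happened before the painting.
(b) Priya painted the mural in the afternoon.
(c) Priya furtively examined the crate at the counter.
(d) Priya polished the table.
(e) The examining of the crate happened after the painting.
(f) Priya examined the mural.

(a), (b), (d)

(a) Entailed — the narrative places the examining before the painting.
(b) Entailed — this follows by dropping conjuncts from the painting event's description.
(c) Not entailed — 'furtively' adds information not in the original event.
(d) Entailed — 'polish' is an activity; 'was polishing' entails that some polishing happened, so 'polished' holds.
(e) Not entailed — the narrative places the examining before the painting, not after.
(f) Not entailed — Priya examined the crate, not the mural; the mural belongs to the painting event.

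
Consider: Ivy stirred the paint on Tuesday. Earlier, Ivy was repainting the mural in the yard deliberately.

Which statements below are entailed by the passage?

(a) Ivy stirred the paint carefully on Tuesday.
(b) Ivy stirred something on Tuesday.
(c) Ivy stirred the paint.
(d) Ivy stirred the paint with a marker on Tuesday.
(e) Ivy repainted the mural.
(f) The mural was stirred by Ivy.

(b), (c)

(a) Not entailed — 'carefully' adds information not in the original event.
(b) Entailed — this follows by dropping conjuncts from the stirring event's description.
(c) Entailed — this follows by dropping conjuncts from the stirring event's description.
(d) Not entailed — 'with a marker' adds information not in the original event.
(e) Not entailed — 'was repainting' is progressive on an accomplishment; it does not entail the completed 'repainted'.
(f) Not entailed — Ivy stirred the paint, not the mural; the mural belongs to the repainting event.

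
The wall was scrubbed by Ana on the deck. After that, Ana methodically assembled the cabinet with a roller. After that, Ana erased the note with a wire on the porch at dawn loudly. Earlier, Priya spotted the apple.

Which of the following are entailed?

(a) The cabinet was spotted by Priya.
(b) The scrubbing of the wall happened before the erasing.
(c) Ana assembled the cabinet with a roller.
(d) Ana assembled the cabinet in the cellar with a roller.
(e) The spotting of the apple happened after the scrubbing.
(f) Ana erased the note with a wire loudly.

(a) Not entailed — Priya spotted the apple, not the cabinet; the cabinet belongs to the assembling event.
(b) Entailed — the narrative places the scrubbing before the erasing.
(c) Entailed — dropping 'methodically' leaves a sub-description the original still satisfies.
(d) Not entailed — 'in the cellar' adds information not in the original event.
(e) Not entailed — the narrative doesn't order the scrubbing relative to the spotting.
(f) Entailed — every conjunct here is already in the original erasing event.

(b), (c), (f)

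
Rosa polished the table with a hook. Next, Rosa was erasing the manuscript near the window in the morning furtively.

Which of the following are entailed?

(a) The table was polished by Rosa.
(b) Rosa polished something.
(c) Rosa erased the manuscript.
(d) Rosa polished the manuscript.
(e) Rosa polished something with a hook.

(a), (b), (e)

(a) Entailed — dropping 'with a hook' leaves a sub-description the original still satisfies.
(b) Entailed — dropping 'with a hook' and generalizing the patient leaves a sub-description the original still satisfies.
(c) Not entailed — 'was erasing' is progressive on an accomplishment; it does not entail the completed 'erased'.
(d) Not entailed — Rosa polished the table, not the manuscript; the manuscript belongs to the erasing event.
(e) Entailed — generalizing the patient leaves a sub-description the original still satisfies.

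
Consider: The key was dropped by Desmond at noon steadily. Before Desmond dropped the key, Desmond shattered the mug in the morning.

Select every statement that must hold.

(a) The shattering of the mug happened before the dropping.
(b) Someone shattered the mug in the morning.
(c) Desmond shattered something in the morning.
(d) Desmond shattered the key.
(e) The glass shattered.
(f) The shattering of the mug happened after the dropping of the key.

(a) Entailed — the narrative places the shattering before the dropping.
(b) Entailed — every conjunct here is already in the original shattering event.
(c) Entailed — every conjunct here is already in the original shattering event.
(d) Not entailed — Desmond shattered the mug, not the key; the key belongs to the dropping event.
(e) Not entailed — the mug is what shattered, not the glass.
(f) Not entailed — the narrative places the shattering before the dropping, not after.

(a), (b), (c)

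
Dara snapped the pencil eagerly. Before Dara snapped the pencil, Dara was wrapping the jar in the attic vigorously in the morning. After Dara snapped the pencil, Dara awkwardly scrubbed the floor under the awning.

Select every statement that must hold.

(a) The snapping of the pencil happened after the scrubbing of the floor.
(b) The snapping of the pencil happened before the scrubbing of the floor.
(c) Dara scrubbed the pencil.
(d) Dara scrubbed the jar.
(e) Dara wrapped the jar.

(a) Not entailed — the narrative places the snapping before the scrubbing, not after.
(b) Entailed — the narrative places the snapping before the scrubbing.
(c) Not entailed — Dara scrubbed the floor, not the pencil; the pencil belongs to the snapping event.
(d) Not entailed — Dara scrubbed the floor, not the jar; the jar belongs to the wrapping event.
(e) Not entailed — 'was wrapping' is progressive on an accomplishment; it does not entail the completed 'wrapped'.

(b)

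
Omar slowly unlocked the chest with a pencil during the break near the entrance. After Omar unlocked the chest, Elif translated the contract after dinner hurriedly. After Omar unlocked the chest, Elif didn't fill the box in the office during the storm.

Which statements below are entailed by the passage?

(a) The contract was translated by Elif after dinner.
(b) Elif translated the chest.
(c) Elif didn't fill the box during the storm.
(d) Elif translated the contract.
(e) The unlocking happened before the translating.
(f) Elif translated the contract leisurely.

(a) Entailed — this follows by dropping conjuncts from the translating event's description.
(b) Not entailed — Elif translated the contract, not the chest; the chest belongs to the unlocking event.
(c) Not entailed — dropping 'in the office' under negation is not valid — the original leaves open that Elif filled the box some other way.
(d) Entailed — every conjunct here is already in the original translating event.
(e) Entailed — the narrative places the unlocking before the translating.
(f) Not entailed — 'leisurely' adds a manner not in (and inconsistent with) the original.

(a), (d), (e)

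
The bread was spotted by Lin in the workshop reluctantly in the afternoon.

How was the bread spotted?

'reluctantly' marks the manner of the spotting event.

reluctantly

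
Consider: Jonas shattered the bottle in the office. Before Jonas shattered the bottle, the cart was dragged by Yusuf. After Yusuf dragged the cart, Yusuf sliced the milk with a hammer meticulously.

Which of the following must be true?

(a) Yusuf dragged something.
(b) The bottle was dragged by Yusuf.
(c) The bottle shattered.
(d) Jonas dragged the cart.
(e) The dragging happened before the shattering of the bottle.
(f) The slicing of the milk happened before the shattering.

(a), (c), (e)

(a) Entailed — this follows by dropping conjuncts from the dragging event's description.
(b) Not entailed — Yusuf dragged the cart, not the bottle; the bottle belongs to the shattering event.
(c) Entailed — 'Jonas shattered the bottle' is causative; it entails the inchoative 'the bottle shattered'.
(d) Not entailed — the passage has Yusuf dragging the cart, not Jonas.
(e) Entailed — the narrative places the dragging before the shattering.
(f) Not entailed — the narrative doesn't order the slicing relative to the shattering.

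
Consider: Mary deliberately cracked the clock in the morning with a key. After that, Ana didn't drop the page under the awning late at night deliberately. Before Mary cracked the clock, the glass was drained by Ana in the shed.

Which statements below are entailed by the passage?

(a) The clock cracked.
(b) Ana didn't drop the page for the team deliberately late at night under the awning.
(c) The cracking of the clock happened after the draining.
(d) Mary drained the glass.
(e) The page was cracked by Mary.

(a), (b), (c)

(a) Entailed — 'Mary cracked the clock' is causative; it entails the inchoative 'the clock cracked'.
(b) Entailed — under negation, adding a further restriction is entailed: if no such dropping event occurred, none occurred for the team either.
(c) Entailed — the narrative places the draining before the cracking.
(d) Not entailed — the passage has Ana draining the glass, not Mary.
(e) Not entailed — Mary cracked the clock, not the page; the page belongs to the dropping event.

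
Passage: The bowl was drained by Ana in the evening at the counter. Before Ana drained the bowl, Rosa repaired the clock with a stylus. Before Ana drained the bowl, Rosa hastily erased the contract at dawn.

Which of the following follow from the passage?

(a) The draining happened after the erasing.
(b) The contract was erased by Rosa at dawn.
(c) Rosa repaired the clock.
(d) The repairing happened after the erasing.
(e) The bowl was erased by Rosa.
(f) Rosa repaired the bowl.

(a), (b), (c)

(a) Entailed — the narrative places the erasing before the draining.
(b) Entailed — this follows by dropping conjuncts from the erasing event's description.
(c) Entailed — the original entails any weakening of itself; this just drops 'with a stylus'.
(d) Not entailed — the narrative doesn't order the erasing relative to the repairing.
(e) Not entailed — Rosa erased the contract, not the bowl; the bowl belongs to the draining event.
(f) Not entailed — Rosa repaired the clock, not the bowl; the bowl belongs to the draining event.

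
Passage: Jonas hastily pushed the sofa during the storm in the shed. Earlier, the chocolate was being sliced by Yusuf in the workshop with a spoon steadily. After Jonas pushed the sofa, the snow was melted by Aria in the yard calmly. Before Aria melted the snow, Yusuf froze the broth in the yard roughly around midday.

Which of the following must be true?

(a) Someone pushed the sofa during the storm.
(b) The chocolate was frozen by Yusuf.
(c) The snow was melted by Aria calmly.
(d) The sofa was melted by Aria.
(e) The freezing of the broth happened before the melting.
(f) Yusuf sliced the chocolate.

(a) Entailed — this follows by dropping conjuncts from the pushing event's description.
(b) Not entailed — Yusuf froze the broth, not the chocolate; the chocolate belongs to the slicing event.
(c) Entailed — every conjunct here is already in the original melting event.
(d) Not entailed — Aria melted the snow, not the sofa; the sofa belongs to the pushing event.
(e) Entailed — the narrative places the freezing before the melting.
(f) Not entailed — 'was slicing' is progressive on an accomplishment; it does not entail the completed 'sliced'.

(a), (c), (e)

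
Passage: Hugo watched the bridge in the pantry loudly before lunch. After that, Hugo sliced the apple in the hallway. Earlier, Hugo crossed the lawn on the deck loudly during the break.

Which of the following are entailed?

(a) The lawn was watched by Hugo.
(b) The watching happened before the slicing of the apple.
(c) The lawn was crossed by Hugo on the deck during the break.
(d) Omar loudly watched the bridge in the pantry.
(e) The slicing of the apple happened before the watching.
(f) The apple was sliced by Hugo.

(b), (c), (f)

(a) Not entailed — Hugo watched the bridge, not the lawn; the lawn belongs to the crossing event.
(b) Entailed — the narrative places the watching before the slicing.
(c) Entailed — this follows by dropping conjuncts from the crossing event's description.
(d) Not entailed — the passage has Hugo watching the bridge, not Omar.
(e) Not entailed — the narrative places the watching before the slicing, not after.
(f) Entailed — dropping 'in the hallway' leaves a sub-description the original still satisfies.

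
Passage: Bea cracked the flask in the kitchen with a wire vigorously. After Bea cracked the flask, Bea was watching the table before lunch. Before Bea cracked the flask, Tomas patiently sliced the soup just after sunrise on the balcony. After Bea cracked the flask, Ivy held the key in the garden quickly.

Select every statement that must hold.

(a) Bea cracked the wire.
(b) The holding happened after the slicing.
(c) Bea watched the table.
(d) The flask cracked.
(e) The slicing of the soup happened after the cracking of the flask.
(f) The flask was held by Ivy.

(b), (c), (d)

(a) Not entailed — the wire is the instrument, not what was cracked.
(b) Entailed — the narrative places the slicing before the holding.
(c) Entailed — 'watch' is an activity; 'was watching' entails that some watching happened, so 'watched' holds.
(d) Entailed — 'Bea cracked the flask' is causative; it entails the inchoative 'the flask cracked'.
(e) Not entailed — the narrative places the slicing before the cracking, not after.
(f) Not entailed — Ivy held the key, not the flask; the flask belongs to the cracking event.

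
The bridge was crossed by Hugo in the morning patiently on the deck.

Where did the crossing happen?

'on the deck' marks the location of the crossing event.

on the deck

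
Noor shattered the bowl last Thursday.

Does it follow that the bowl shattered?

yes

'Noor shattered the bowl' is the causative; it entails the inchoative 'the bowl shattered'.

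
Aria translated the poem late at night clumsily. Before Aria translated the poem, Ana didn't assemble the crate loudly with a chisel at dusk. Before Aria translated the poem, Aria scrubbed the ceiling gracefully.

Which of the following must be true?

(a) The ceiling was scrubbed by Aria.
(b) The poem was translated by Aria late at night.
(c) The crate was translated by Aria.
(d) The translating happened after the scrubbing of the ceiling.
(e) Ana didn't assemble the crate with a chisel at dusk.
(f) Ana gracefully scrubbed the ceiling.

(a), (b), (d)

(a) Entailed — every conjunct here is already in the original scrubbing event.
(b) Entailed — the original entails any weakening of itself; this just drops 'clumsily'.
(c) Not entailed — Aria translated the poem, not the crate; the crate belongs to the assembling event.
(d) Entailed — the narrative places the scrubbing before the translating.
(e) Not entailed — dropping 'loudly' under negation is not valid — the original leaves open that Ana assembled the crate some other way.
(f) Not entailed — the passage has Aria scrubbing the ceiling, not Ana.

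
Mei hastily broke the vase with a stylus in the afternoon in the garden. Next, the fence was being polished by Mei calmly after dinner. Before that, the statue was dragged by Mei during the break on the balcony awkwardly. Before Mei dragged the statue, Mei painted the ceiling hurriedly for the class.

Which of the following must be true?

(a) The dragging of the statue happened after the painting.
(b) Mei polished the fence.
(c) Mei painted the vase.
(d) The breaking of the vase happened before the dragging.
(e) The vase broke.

(a), (b), (e)

(a) Entailed — the narrative places the painting before the dragging.
(b) Entailed — 'polish' is an activity; 'was polishing' entails that some polishing happened, so 'polished' holds.
(c) Not entailed — Mei painted the ceiling, not the vase; the vase belongs to the breaking event.
(d) Not entailed — the narrative doesn't order the breaking relative to the dragging.
(e) Entailed — 'Mei broke the vase' is causative; it entails the inchoative 'the vase broke'.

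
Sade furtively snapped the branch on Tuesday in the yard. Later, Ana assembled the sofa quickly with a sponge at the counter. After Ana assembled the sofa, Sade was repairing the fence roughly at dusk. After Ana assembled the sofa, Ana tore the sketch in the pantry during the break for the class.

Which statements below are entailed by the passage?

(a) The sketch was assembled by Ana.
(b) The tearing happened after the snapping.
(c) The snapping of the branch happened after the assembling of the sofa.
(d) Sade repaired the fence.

(a) Not entailed — Ana assembled the sofa, not the sketch; the sketch belongs to the tearing event.
(b) Entailed — the narrative places the snapping before the tearing.
(c) Not entailed — the narrative places the snapping before the assembling, not after.
(d) Not entailed — 'was repairing' is progressive on an accomplishment; it does not entail the completed 'repaired'.

(b)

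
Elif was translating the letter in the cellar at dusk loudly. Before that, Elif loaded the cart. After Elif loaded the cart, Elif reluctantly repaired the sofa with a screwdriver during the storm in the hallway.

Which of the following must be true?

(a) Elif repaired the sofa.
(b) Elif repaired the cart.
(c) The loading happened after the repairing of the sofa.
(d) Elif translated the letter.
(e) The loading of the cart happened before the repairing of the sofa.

(a), (e)

(a) Entailed — dropping 'with a screwdriver', 'during the storm', 'reluctantly', 'in the hallway' leaves a sub-description the original still satisfies.
(b) Not entailed — Elif repaired the sofa, not the cart; the cart belongs to the loading event.
(c) Not entailed — the narrative places the loading before the repairing, not after.
(d) Not entailed — 'was translating' is progressive on an accomplishment; it does not entail the completed 'translated'.
(e) Entailed — the narrative places the loading before the repairing.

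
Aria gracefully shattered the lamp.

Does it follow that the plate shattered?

no

Nothing is said about any plate; only the lamp is affected.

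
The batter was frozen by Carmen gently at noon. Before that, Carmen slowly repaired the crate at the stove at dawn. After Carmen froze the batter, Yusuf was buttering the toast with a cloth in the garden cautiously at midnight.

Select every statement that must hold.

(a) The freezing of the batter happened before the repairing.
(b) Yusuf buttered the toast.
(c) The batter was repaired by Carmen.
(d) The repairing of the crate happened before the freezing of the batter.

(d)

(a) Not entailed — the narrative places the repairing before the freezing, not after.
(b) Not entailed — 'was buttering' is progressive on an accomplishment; it does not entail the completed 'buttered'.
(c) Not entailed — Carmen repaired the crate, not the batter; the batter belongs to the freezing event.
(d) Entailed — the narrative places the repairing before the freezing.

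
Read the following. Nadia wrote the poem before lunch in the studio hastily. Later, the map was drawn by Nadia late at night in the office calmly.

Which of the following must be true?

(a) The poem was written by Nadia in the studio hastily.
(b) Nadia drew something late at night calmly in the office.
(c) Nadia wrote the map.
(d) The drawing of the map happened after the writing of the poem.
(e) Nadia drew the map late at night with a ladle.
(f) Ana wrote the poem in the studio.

(a) Entailed — this follows by dropping conjuncts from the writing event's description.
(b) Entailed — every conjunct here is already in the original drawing event.
(c) Not entailed — Nadia wrote the poem, not the map; the map belongs to the drawing event.
(d) Entailed — the narrative places the writing before the drawing.
(e) Not entailed — 'with a ladle' adds information not in the original event.
(f) Not entailed — the passage has Nadia writing the poem, not Ana.

(a), (b), (d)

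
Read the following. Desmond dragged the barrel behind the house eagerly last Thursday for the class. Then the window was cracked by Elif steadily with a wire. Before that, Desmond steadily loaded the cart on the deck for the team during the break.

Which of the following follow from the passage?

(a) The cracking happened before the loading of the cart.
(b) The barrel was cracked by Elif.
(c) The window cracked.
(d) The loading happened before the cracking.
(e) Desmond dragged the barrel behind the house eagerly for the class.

(c), (d), (e)

(a) Not entailed — the narrative places the loading before the cracking, not after.
(b) Not entailed — Elif cracked the window, not the barrel; the barrel belongs to the dragging event.
(c) Entailed — 'Elif cracked the window' is causative; it entails the inchoative 'the window cracked'.
(d) Entailed — the narrative places the loading before the cracking.
(e) Entailed — this follows by dropping conjuncts from the dragging event's description.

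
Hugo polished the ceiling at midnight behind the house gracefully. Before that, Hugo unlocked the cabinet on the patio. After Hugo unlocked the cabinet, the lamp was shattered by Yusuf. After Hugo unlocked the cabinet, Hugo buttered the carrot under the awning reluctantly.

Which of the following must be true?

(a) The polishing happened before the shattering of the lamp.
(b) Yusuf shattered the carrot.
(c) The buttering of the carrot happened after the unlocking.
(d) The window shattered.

(a) Not entailed — the narrative doesn't order the polishing relative to the shattering.
(b) Not entailed — Yusuf shattered the lamp, not the carrot; the carrot belongs to the buttering event.
(c) Entailed — the narrative places the unlocking before the buttering.
(d) Not entailed — the lamp is what shattered, not the window.

(c)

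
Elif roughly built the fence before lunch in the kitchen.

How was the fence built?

roughly

'roughly' marks the manner of the building event.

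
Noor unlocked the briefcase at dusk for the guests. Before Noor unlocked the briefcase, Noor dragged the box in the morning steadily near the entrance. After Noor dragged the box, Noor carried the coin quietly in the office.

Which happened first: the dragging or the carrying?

the dragging

The connectives place the dragging before the carrying.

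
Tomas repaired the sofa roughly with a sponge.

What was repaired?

'the sofa' marks the patient of the repairing event.

the sofa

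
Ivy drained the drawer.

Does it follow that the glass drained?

no

Nothing is said about any glass; only the drawer is affected.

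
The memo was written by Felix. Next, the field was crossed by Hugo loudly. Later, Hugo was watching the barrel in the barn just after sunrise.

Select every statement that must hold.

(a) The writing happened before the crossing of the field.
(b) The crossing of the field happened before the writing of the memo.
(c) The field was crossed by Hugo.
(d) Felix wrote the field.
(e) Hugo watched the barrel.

(a), (c), (e)

(a) Entailed — the narrative places the writing before the crossing.
(b) Not entailed — the narrative places the writing before the crossing, not after.
(c) Entailed — dropping 'loudly' leaves a sub-description the original still satisfies.
(d) Not entailed — Felix wrote the memo, not the field; the field belongs to the crossing event.
(e) Entailed — 'watch' is an activity; 'was watching' entails that some watching happened, so 'watched' holds.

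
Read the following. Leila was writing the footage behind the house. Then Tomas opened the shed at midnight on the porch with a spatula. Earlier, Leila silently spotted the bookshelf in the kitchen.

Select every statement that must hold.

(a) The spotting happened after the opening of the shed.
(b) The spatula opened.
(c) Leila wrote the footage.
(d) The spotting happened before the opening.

(a) Not entailed — the narrative places the spotting before the opening, not after.
(b) Not entailed — the shed is what opened, not the spatula.
(c) Not entailed — 'was writing' is progressive on an accomplishment; it does not entail the completed 'wrote'.
(d) Entailed — the narrative places the spotting before the opening.

(d)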